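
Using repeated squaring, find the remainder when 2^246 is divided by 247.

2^1 ≡ 2 (mod 247)
2^2 ≡ 2^2 = 4 ≡ 4 (mod 247)
2^4 ≡ 4^2 = 16 ≡ 16 (mod 247)
2^8 ≡ 16^2 = 256 ≡ 9 (mod 247)
2^16 ≡ 9^2 = 81 ≡ 81 (mod 247)
2^32 ≡ 81^2 = 6561 ≡ 139 (mod 247)
2^64 ≡ 139^2 = 19321 ≡ 55 (mod 247)
2^128 ≡ 55^2 = 3025 ≡ 61 (mod 247)
246 = 128 + 64 + 32 + 16 + 4 + 2 in binary powers of 2.
So 2^246 ≡ 61 · 55 · 139 · 81 · 16 · 4 ≡ 220 (mod 247).
Since 220 ≠ 1, base 2 is a Fermat witness: 247 is composite.

220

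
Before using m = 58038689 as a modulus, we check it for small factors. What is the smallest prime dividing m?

97

58038689 is odd.
Digit sum 47, not divisible by 3.
Ends in 9: not divisible by 5.
7: 58038689 = 7·8291241 + 2
11: 58038689 = 11·5276244 + 5
13: 58038689 = 13·4464514 + 7
17: 58038689 = 17·3414040 + 9
19: 58038689 = 19·3054667 + 16
23: 58038689 = 23·2523421 + 6
29: 58038689 = 29·2001334 + 3
31: 58038689 = 31·1872215 + 24
37: 58038689 = 37·1568613 + 8
41: 58038689 = 41·1415577 + 32
43: 58038689 = 43·1349736 + 41
47: 58038689 = 47·1234865 + 34
53: 58038689 = 53·1095069 + 32
59: 58038689 = 59·983706 + 35
61: 58038689 = 61·951453 + 56
67: 58038689 = 67·866249 + 6
71: 58038689 = 71·817446 + 23
73: 58038689 = 73·795050 + 39
79: 58038689 = 79·734666 + 75
83: 58038689 = 83·699261 + 26
89: 58038689 = 89·652120 + 9
97: 58038689 = 97·598337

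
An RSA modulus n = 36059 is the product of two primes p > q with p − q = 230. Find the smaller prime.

Since p = q + 230, we have 36059 = q(q + 230), so q² + 230q − 36059 = 0.
Discriminant: 230² + 4·36059 = 52900 + 144236 = 197136; √197136 = 444.
q = (−230 + 444)/2 = 107, and p = q + 230 = 337.
Check: 107 · 337 = 36059.

107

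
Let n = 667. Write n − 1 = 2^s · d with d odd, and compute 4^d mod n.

667 − 1 = 666 = 2^1 · 333, so d = 333.
4^1 ≡ 4 (mod 667)
4^2 ≡ 4^2 = 16 ≡ 16 (mod 667)
4^4 ≡ 16^2 = 256 ≡ 256 (mod 667)
4^8 ≡ 256^2 = 65536 ≡ 170 (mod 667)
4^16 ≡ 170^2 = 28900 ≡ 219 (mod 667)
4^32 ≡ 219^2 = 47961 ≡ 604 (mod 667)
4^64 ≡ 604^2 = 364816 ≡ 634 (mod 667)
4^128 ≡ 634^2 = 401956 ≡ 422 (mod 667)
4^256 ≡ 422^2 = 178084 ≡ 662 (mod 667)
333 = 256 + 64 + 8 + 4 + 1 in binary powers of 2.
So 4^333 ≡ 662 · 634 · 170 · 256 · 4 ≡ 179 (mod 667).
Squaring chain: 179; never reaches −1, so base 4 is a Miller–Rabin witness that 667 is composite.

179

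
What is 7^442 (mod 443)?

1

7^1 ≡ 7 (mod 443)
7^2 ≡ 7^2 = 49 ≡ 49 (mod 443)
7^4 ≡ 49^2 = 2401 ≡ 186 (mod 443)
7^8 ≡ 186^2 = 34596 ≡ 42 (mod 443)
7^16 ≡ 42^2 = 1764 ≡ 435 (mod 443)
7^32 ≡ 435^2 = 189225 ≡ 64 (mod 443)
7^64 ≡ 64^2 = 4096 ≡ 109 (mod 443)
7^128 ≡ 109^2 = 11881 ≡ 363 (mod 443)
7^256 ≡ 363^2 = 131769 ≡ 198 (mod 443)
442 = 256 + 128 + 32 + 16 + 8 + 2 in binary powers of 2.
So 7^442 ≡ 198 · 363 · 64 · 435 · 42 · 49 ≡ 1 (mod 443).
Since the result is 1, base 7 gives no evidence that 443 is composite.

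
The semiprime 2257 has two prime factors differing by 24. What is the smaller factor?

Since p = q + 24, we have 2257 = q(q + 24), so q² + 24q − 2257 = 0.
Discriminant: 24² + 4·2257 = 576 + 9028 = 9604; √9604 = 98.
q = (−24 + 98)/2 = 37, and p = q + 24 = 61.
Check: 37 · 61 = 2257.

37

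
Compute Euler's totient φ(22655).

Factor: 22655 = 5 · 23 · 197.
φ(22655) = (5−1) · (23−1) · (197−1) = 4 · 22 · 196 = 17248.

17248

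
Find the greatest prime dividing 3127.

3127 = 53 · 59
59 is prime.
So 3127 = 53 · 59; the largest prime factor is 59.

59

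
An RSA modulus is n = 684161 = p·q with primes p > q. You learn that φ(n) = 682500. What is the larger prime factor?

φ(n) = (p−1)(q−1) = n − (p+q) + 1, so p + q = 684161 − 682500 + 1 = 1662.
p and q are the roots of t² − 1662t + 684161 = 0.
Discriminant: 1662² − 4·684161 = 2762244 − 2736644 = 25600; √25600 = 160.
q = (1662 − 160)/2 = 751, p = (1662 + 160)/2 = 911.
Check: 751 · 911 = 684161.

911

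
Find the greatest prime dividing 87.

29

87 = 3 · 29
29 is prime.
So 87 = 3 · 29; the largest prime factor is 29.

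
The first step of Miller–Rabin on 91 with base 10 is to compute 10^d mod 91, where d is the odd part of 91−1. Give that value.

90

91 − 1 = 90 = 2^1 · 45, so d = 45.
10^1 ≡ 10 (mod 91)
10^2 ≡ 10^2 = 100 ≡ 9 (mod 91)
10^4 ≡ 9^2 = 81 ≡ 81 (mod 91)
10^8 ≡ 81^2 = 6561 ≡ 9 (mod 91)
10^16 ≡ 9^2 = 81 ≡ 81 (mod 91)
10^32 ≡ 81^2 = 6561 ≡ 9 (mod 91)
45 = 32 + 8 + 4 + 1 in binary powers of 2.
So 10^45 ≡ 9 · 9 · 81 · 10 ≡ 90 (mod 91).
Since 10^d ≡ 90 (mod 91), base 10 does not prove 91 composite.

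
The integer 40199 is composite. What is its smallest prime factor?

61

40199 is odd.
Digit sum 23, not divisible by 3.
Ends in 9: not divisible by 5.
7: 40199 = 7·5742 + 5
11: 40199 = 11·3654 + 5
13: 40199 = 13·3092 + 3
17: 40199 = 17·2364 + 11
19: 40199 = 19·2115 + 14
23: 40199 = 23·1747 + 18
29: 40199 = 29·1386 + 5
31: 40199 = 31·1296 + 23
37: 40199 = 37·1086 + 17
41: 40199 = 41·980 + 19
43: 40199 = 43·934 + 37
47: 40199 = 47·855 + 14
53: 40199 = 53·758 + 25
59: 40199 = 59·681 + 20
61: 40199 = 61·659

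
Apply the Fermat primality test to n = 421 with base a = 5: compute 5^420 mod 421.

5^1 ≡ 5 (mod 421)
5^2 ≡ 5^2 = 25 ≡ 25 (mod 421)
5^4 ≡ 25^2 = 625 ≡ 204 (mod 421)
5^8 ≡ 204^2 = 41616 ≡ 358 (mod 421)
5^16 ≡ 358^2 = 128164 ≡ 180 (mod 421)
5^32 ≡ 180^2 = 32400 ≡ 404 (mod 421)
5^64 ≡ 404^2 = 163216 ≡ 289 (mod 421)
5^128 ≡ 289^2 = 83521 ≡ 163 (mod 421)
5^256 ≡ 163^2 = 26569 ≡ 46 (mod 421)
420 = 256 + 128 + 32 + 4 in binary powers of 2.
So 5^420 ≡ 46 · 163 · 404 · 204 ≡ 1 (mod 421).
Since the result is 1, base 5 gives no evidence that 421 is composite.

1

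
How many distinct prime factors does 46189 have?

46189 = 11 · 4199
4199 = 13 · 323
323 = 17 · 19
46189 = 11 · 13 · 17 · 19, which has 4 distinct prime factors.

4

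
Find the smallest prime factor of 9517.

31

9517 is odd.
Digit sum 22, not divisible by 3.
Ends in 7: not divisible by 5.
7: 9517 = 7·1359 + 4
11: 9517 = 11·865 + 2
13: 9517 = 13·732 + 1
17: 9517 = 17·559 + 14
19: 9517 = 19·500 + 17
23: 9517 = 23·413 + 18
29: 9517 = 29·328 + 5
31: 9517 = 31·307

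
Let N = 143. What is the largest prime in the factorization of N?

13

143 = 11 · 13
13 is prime.
So 143 = 11 · 13; the largest prime factor is 13.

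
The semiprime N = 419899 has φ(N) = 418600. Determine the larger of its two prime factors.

701

φ(n) = (p−1)(q−1) = n − (p+q) + 1, so p + q = 419899 − 418600 + 1 = 1300.
p and q are the roots of t² − 1300t + 419899 = 0.
Discriminant: 1300² − 4·419899 = 1690000 − 1679596 = 10404; √10404 = 102.
q = (1300 − 102)/2 = 599, p = (1300 + 102)/2 = 701.
Check: 599 · 701 = 419899.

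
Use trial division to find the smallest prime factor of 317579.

29

317579 is odd.
Digit sum 32, not divisible by 3.
Ends in 9: not divisible by 5.
7: 317579 = 7·45368 + 3
11: 317579 = 11·28870 + 9
13: 317579 = 13·24429 + 2
17: 317579 = 17·18681 + 2
19: 317579 = 19·16714 + 13
23: 317579 = 23·13807 + 18
29: 317579 = 29·10951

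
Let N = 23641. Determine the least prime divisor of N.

23641 is odd.
Digit sum 16, not divisible by 3.
Ends in 1: not divisible by 5.
7: 23641 = 7·3377 + 2
11: 23641 = 11·2149 + 2
13: 23641 = 13·1818 + 7
17: 23641 = 17·1390 + 11
19: 23641 = 19·1244 + 5
23: 23641 = 23·1027 + 20
29: 23641 = 29·815 + 6
31: 23641 = 31·762 + 19
37: 23641 = 37·638 + 35
41: 23641 = 41·576 + 25
43: 23641 = 43·549 + 34
47: 23641 = 47·503

47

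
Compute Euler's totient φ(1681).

Factor: 1681 = 41^2.
φ(1681) = 41^1·(41−1) = 1640.

1640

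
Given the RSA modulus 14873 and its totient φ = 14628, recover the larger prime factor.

φ(n) = (p−1)(q−1) = n − (p+q) + 1, so p + q = 14873 − 14628 + 1 = 246.
p and q are the roots of t² − 246t + 14873 = 0.
Discriminant: 246² − 4·14873 = 60516 − 59492 = 1024; √1024 = 32.
q = (246 − 32)/2 = 107, p = (246 + 32)/2 = 139.
Check: 107 · 139 = 14873.

139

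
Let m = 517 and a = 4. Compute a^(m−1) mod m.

147

4^1 ≡ 4 (mod 517)
4^2 ≡ 4^2 = 16 ≡ 16 (mod 517)
4^4 ≡ 16^2 = 256 ≡ 256 (mod 517)
4^8 ≡ 256^2 = 65536 ≡ 394 (mod 517)
4^16 ≡ 394^2 = 155236 ≡ 136 (mod 517)
4^32 ≡ 136^2 = 18496 ≡ 401 (mod 517)
4^64 ≡ 401^2 = 160801 ≡ 14 (mod 517)
4^128 ≡ 14^2 = 196 ≡ 196 (mod 517)
4^256 ≡ 196^2 = 38416 ≡ 158 (mod 517)
4^512 ≡ 158^2 = 24964 ≡ 148 (mod 517)
516 = 512 + 4 in binary powers of 2.
So 4^516 ≡ 148 · 256 ≡ 147 (mod 517).
Since 147 ≠ 1, base 4 is a Fermat witness: 517 is composite.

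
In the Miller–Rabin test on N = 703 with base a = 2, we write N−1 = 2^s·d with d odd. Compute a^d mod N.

703 − 1 = 702 = 2^1 · 351, so d = 351.
2^1 ≡ 2 (mod 703)
2^2 ≡ 2^2 = 4 ≡ 4 (mod 703)
2^4 ≡ 4^2 = 16 ≡ 16 (mod 703)
2^8 ≡ 16^2 = 256 ≡ 256 (mod 703)
2^16 ≡ 256^2 = 65536 ≡ 157 (mod 703)
2^32 ≡ 157^2 = 24649 ≡ 44 (mod 703)
2^64 ≡ 44^2 = 1936 ≡ 530 (mod 703)
2^128 ≡ 530^2 = 280900 ≡ 403 (mod 703)
2^256 ≡ 403^2 = 162409 ≡ 16 (mod 703)
351 = 256 + 64 + 16 + 8 + 4 + 2 + 1 in binary powers of 2.
So 2^351 ≡ 16 · 530 · 157 · 256 · 16 · 4 · 2 ≡ 265 (mod 703).
Squaring chain: 265; never reaches −1, so base 2 is a Miller–Rabin witness that 703 is composite.

265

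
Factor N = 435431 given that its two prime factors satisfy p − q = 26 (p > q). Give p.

Since p = q + 26, we have 435431 = q(q + 26), so q² + 26q − 435431 = 0.
Discriminant: 26² + 4·435431 = 676 + 1741724 = 1742400; √1742400 = 1320.
q = (−26 + 1320)/2 = 647, and p = q + 26 = 673.
Check: 647 · 673 = 435431.

673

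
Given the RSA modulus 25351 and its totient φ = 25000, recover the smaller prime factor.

φ(n) = (p−1)(q−1) = n − (p+q) + 1, so p + q = 25351 − 25000 + 1 = 352.
p and q are the roots of t² − 352t + 25351 = 0.
Discriminant: 352² − 4·25351 = 123904 − 101404 = 22500; √22500 = 150.
q = (352 − 150)/2 = 101, p = (352 + 150)/2 = 251.
Check: 101 · 251 = 25351.

101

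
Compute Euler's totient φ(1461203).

Factor: 1461203 = 67 · 113 · 193.
φ(1461203) = (67−1) · (113−1) · (193−1) = 66 · 112 · 192 = 1419264.

1419264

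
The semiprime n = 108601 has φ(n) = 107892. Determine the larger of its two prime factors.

487

φ(n) = (p−1)(q−1) = n − (p+q) + 1, so p + q = 108601 − 107892 + 1 = 710.
p and q are the roots of t² − 710t + 108601 = 0.
Discriminant: 710² − 4·108601 = 504100 − 434404 = 69696; √69696 = 264.
q = (710 − 264)/2 = 223, p = (710 + 264)/2 = 487.
Check: 223 · 487 = 108601.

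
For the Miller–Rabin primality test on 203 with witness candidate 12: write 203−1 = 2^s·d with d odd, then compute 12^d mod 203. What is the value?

157

203 − 1 = 202 = 2^1 · 101, so d = 101.
12^1 ≡ 12 (mod 203)
12^2 ≡ 12^2 = 144 ≡ 144 (mod 203)
12^4 ≡ 144^2 = 20736 ≡ 30 (mod 203)
12^8 ≡ 30^2 = 900 ≡ 88 (mod 203)
12^16 ≡ 88^2 = 7744 ≡ 30 (mod 203)
12^32 ≡ 30^2 = 900 ≡ 88 (mod 203)
12^64 ≡ 88^2 = 7744 ≡ 30 (mod 203)
101 = 64 + 32 + 4 + 1 in binary powers of 2.
So 12^101 ≡ 30 · 88 · 30 · 12 ≡ 157 (mod 203).
Squaring chain: 157; never reaches −1, so base 12 is a Miller–Rabin witness that 203 is composite.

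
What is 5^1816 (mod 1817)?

1053

5^1 ≡ 5 (mod 1817)
5^2 ≡ 5^2 = 25 ≡ 25 (mod 1817)
5^4 ≡ 25^2 = 625 ≡ 625 (mod 1817)
5^8 ≡ 625^2 = 390625 ≡ 1787 (mod 1817)
5^16 ≡ 1787^2 = 3193369 ≡ 900 (mod 1817)
5^32 ≡ 900^2 = 810000 ≡ 1435 (mod 1817)
5^64 ≡ 1435^2 = 2059225 ≡ 564 (mod 1817)
5^128 ≡ 564^2 = 318096 ≡ 121 (mod 1817)
5^256 ≡ 121^2 = 14641 ≡ 105 (mod 1817)
5^512 ≡ 105^2 = 11025 ≡ 123 (mod 1817)
5^1024 ≡ 123^2 = 15129 ≡ 593 (mod 1817)
1816 = 1024 + 512 + 256 + 16 + 8 in binary powers of 2.
So 5^1816 ≡ 593 · 123 · 105 · 900 · 1787 ≡ 1053 (mod 1817).
Since 1053 ≠ 1, base 5 is a Fermat witness: 1817 is composite.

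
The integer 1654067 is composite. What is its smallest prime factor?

31

1654067 is odd.
Digit sum 29, not divisible by 3.
Ends in 7: not divisible by 5.
7: 1654067 = 7·236295 + 2
11: 1654067 = 11·150369 + 8
13: 1654067 = 13·127235 + 12
17: 1654067 = 17·97298 + 1
19: 1654067 = 19·87056 + 3
23: 1654067 = 23·71915 + 22
29: 1654067 = 29·57036 + 23
31: 1654067 = 31·53357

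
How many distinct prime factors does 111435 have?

5

111435 = 3 · 37145
37145 = 5 · 7429
7429 = 17 · 437
437 = 19 · 23
111435 = 3 · 5 · 17 · 19 · 23, which has 5 distinct prime factors.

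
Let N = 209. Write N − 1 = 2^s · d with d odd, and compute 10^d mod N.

32

209 − 1 = 208 = 2^4 · 13, so d = 13.
10^1 ≡ 10 (mod 209)
10^2 ≡ 10^2 = 100 ≡ 100 (mod 209)
10^4 ≡ 100^2 = 10000 ≡ 177 (mod 209)
10^8 ≡ 177^2 = 31329 ≡ 188 (mod 209)
13 = 8 + 4 + 1 in binary powers of 2.
So 10^13 ≡ 188 · 177 · 10 ≡ 32 (mod 209).
Squaring chain: 32 → 188 → 23 → 111; never reaches −1, so base 10 is a Miller–Rabin witness that 209 is composite.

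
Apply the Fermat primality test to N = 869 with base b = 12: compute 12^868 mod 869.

166

12^1 ≡ 12 (mod 869)
12^2 ≡ 12^2 = 144 ≡ 144 (mod 869)
12^4 ≡ 144^2 = 20736 ≡ 749 (mod 869)
12^8 ≡ 749^2 = 561001 ≡ 496 (mod 869)
12^16 ≡ 496^2 = 246016 ≡ 89 (mod 869)
12^32 ≡ 89^2 = 7921 ≡ 100 (mod 869)
12^64 ≡ 100^2 = 10000 ≡ 441 (mod 869)
12^128 ≡ 441^2 = 194481 ≡ 694 (mod 869)
12^256 ≡ 694^2 = 481636 ≡ 210 (mod 869)
12^512 ≡ 210^2 = 44100 ≡ 650 (mod 869)
868 = 512 + 256 + 64 + 32 + 4 in binary powers of 2.
So 12^868 ≡ 650 · 210 · 441 · 100 · 749 ≡ 166 (mod 869).
Since 166 ≠ 1, base 12 is a Fermat witness: 869 is composite.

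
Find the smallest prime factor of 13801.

37

13801 is odd.
Digit sum 13, not divisible by 3.
Ends in 1: not divisible by 5.
7: 13801 = 7·1971 + 4
11: 13801 = 11·1254 + 7
13: 13801 = 13·1061 + 8
17: 13801 = 17·811 + 14
19: 13801 = 19·726 + 7
23: 13801 = 23·600 + 1
29: 13801 = 29·475 + 26
31: 13801 = 31·445 + 6
37: 13801 = 37·373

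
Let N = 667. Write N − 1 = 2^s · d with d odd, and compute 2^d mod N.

667 − 1 = 666 = 2^1 · 333, so d = 333.
2^1 ≡ 2 (mod 667)
2^2 ≡ 2^2 = 4 ≡ 4 (mod 667)
2^4 ≡ 4^2 = 16 ≡ 16 (mod 667)
2^8 ≡ 16^2 = 256 ≡ 256 (mod 667)
2^16 ≡ 256^2 = 65536 ≡ 170 (mod 667)
2^32 ≡ 170^2 = 28900 ≡ 219 (mod 667)
2^64 ≡ 219^2 = 47961 ≡ 604 (mod 667)
2^128 ≡ 604^2 = 364816 ≡ 634 (mod 667)
2^256 ≡ 634^2 = 401956 ≡ 422 (mod 667)
333 = 256 + 64 + 8 + 4 + 1 in binary powers of 2.
So 2^333 ≡ 422 · 604 · 256 · 16 · 2 ≡ 330 (mod 667).
Squaring chain: 330; never reaches −1, so base 2 is a Miller–Rabin witness that 667 is composite.

330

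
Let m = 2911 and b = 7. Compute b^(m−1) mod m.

1795

7^1 ≡ 7 (mod 2911)
7^2 ≡ 7^2 = 49 ≡ 49 (mod 2911)
7^4 ≡ 49^2 = 2401 ≡ 2401 (mod 2911)
7^8 ≡ 2401^2 = 5764801 ≡ 1021 (mod 2911)
7^16 ≡ 1021^2 = 1042441 ≡ 303 (mod 2911)
7^32 ≡ 303^2 = 91809 ≡ 1568 (mod 2911)
7^64 ≡ 1568^2 = 2458624 ≡ 1740 (mod 2911)
7^128 ≡ 1740^2 = 3027600 ≡ 160 (mod 2911)
7^256 ≡ 160^2 = 25600 ≡ 2312 (mod 2911)
7^512 ≡ 2312^2 = 5345344 ≡ 748 (mod 2911)
7^1024 ≡ 748^2 = 559504 ≡ 592 (mod 2911)
7^2048 ≡ 592^2 = 350464 ≡ 1144 (mod 2911)
2910 = 2048 + 512 + 256 + 64 + 16 + 8 + 4 + 2 in binary powers of 2.
So 7^2910 ≡ 1144 · 748 · 2312 · 1740 · 303 · 1021 · 2401 · 49 ≡ 1795 (mod 2911).
Since 1795 ≠ 1, base 7 is a Fermat witness: 2911 is composite.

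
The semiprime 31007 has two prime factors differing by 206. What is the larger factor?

307

Since p = q + 206, we have 31007 = q(q + 206), so q² + 206q − 31007 = 0.
Discriminant: 206² + 4·31007 = 42436 + 124028 = 166464; √166464 = 408.
q = (−206 + 408)/2 = 101, and p = q + 206 = 307.
Check: 101 · 307 = 31007.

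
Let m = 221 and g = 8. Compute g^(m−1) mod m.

118

8^1 ≡ 8 (mod 221)
8^2 ≡ 8^2 = 64 ≡ 64 (mod 221)
8^4 ≡ 64^2 = 4096 ≡ 118 (mod 221)
8^8 ≡ 118^2 = 13924 ≡ 1 (mod 221)
8^16 ≡ 1^2 = 1 ≡ 1 (mod 221)
8^32 ≡ 1^2 = 1 ≡ 1 (mod 221)
8^64 ≡ 1^2 = 1 ≡ 1 (mod 221)
8^128 ≡ 1^2 = 1 ≡ 1 (mod 221)
220 = 128 + 64 + 16 + 8 + 4 in binary powers of 2.
So 8^220 ≡ 1 · 1 · 1 · 1 · 118 ≡ 118 (mod 221).
Since 118 ≠ 1, base 8 is a Fermat witness: 221 is composite.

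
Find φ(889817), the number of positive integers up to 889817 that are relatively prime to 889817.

Factor: 889817 = 53 · 103 · 163.
φ(889817) = (53−1) · (103−1) · (163−1) = 52 · 102 · 162 = 859248.

859248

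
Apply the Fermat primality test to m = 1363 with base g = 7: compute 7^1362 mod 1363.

545

7^1 ≡ 7 (mod 1363)
7^2 ≡ 7^2 = 49 ≡ 49 (mod 1363)
7^4 ≡ 49^2 = 2401 ≡ 1038 (mod 1363)
7^8 ≡ 1038^2 = 1077444 ≡ 674 (mod 1363)
7^16 ≡ 674^2 = 454276 ≡ 397 (mod 1363)
7^32 ≡ 397^2 = 157609 ≡ 864 (mod 1363)
7^64 ≡ 864^2 = 746496 ≡ 935 (mod 1363)
7^128 ≡ 935^2 = 874225 ≡ 542 (mod 1363)
7^256 ≡ 542^2 = 293764 ≡ 719 (mod 1363)
7^512 ≡ 719^2 = 516961 ≡ 384 (mod 1363)
7^1024 ≡ 384^2 = 147456 ≡ 252 (mod 1363)
1362 = 1024 + 256 + 64 + 16 + 2 in binary powers of 2.
So 7^1362 ≡ 252 · 719 · 935 · 397 · 49 ≡ 545 (mod 1363).
Since 545 ≠ 1, base 7 is a Fermat witness: 1363 is composite.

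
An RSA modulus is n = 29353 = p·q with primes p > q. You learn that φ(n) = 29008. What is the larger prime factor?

φ(n) = (p−1)(q−1) = n − (p+q) + 1, so p + q = 29353 − 29008 + 1 = 346.
p and q are the roots of t² − 346t + 29353 = 0.
Discriminant: 346² − 4·29353 = 119716 − 117412 = 2304; √2304 = 48.
q = (346 − 48)/2 = 149, p = (346 + 48)/2 = 197.
Check: 149 · 197 = 29353.

197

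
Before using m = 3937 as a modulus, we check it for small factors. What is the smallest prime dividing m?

31

3937 is odd.
Digit sum 22, not divisible by 3.
Ends in 7: not divisible by 5.
7: 3937 = 7·562 + 3
11: 3937 = 11·357 + 10
13: 3937 = 13·302 + 11
17: 3937 = 17·231 + 10
19: 3937 = 19·207 + 4
23: 3937 = 23·171 + 4
29: 3937 = 29·135 + 22
31: 3937 = 31·127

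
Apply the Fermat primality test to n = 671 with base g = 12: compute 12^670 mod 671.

12^1 ≡ 12 (mod 671)
12^2 ≡ 12^2 = 144 ≡ 144 (mod 671)
12^4 ≡ 144^2 = 20736 ≡ 606 (mod 671)
12^8 ≡ 606^2 = 367236 ≡ 199 (mod 671)
12^16 ≡ 199^2 = 39601 ≡ 12 (mod 671)
12^32 ≡ 12^2 = 144 ≡ 144 (mod 671)
12^64 ≡ 144^2 = 20736 ≡ 606 (mod 671)
12^128 ≡ 606^2 = 367236 ≡ 199 (mod 671)
12^256 ≡ 199^2 = 39601 ≡ 12 (mod 671)
12^512 ≡ 12^2 = 144 ≡ 144 (mod 671)
670 = 512 + 128 + 16 + 8 + 4 + 2 in binary powers of 2.
So 12^670 ≡ 144 · 199 · 12 · 199 · 606 · 144 ≡ 474 (mod 671).
Since 474 ≠ 1, base 12 is a Fermat witness: 671 is composite.

474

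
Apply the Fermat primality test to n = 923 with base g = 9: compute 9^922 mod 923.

178

9^1 ≡ 9 (mod 923)
9^2 ≡ 9^2 = 81 ≡ 81 (mod 923)
9^4 ≡ 81^2 = 6561 ≡ 100 (mod 923)
9^8 ≡ 100^2 = 10000 ≡ 770 (mod 923)
9^16 ≡ 770^2 = 592900 ≡ 334 (mod 923)
9^32 ≡ 334^2 = 111556 ≡ 796 (mod 923)
9^64 ≡ 796^2 = 633616 ≡ 438 (mod 923)
9^128 ≡ 438^2 = 191844 ≡ 783 (mod 923)
9^256 ≡ 783^2 = 613089 ≡ 217 (mod 923)
9^512 ≡ 217^2 = 47089 ≡ 16 (mod 923)
922 = 512 + 256 + 128 + 16 + 8 + 2 in binary powers of 2.
So 9^922 ≡ 16 · 217 · 783 · 334 · 770 · 81 ≡ 178 (mod 923).
Since 178 ≠ 1, base 9 is a Fermat witness: 923 is composite.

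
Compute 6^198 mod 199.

1

6^1 ≡ 6 (mod 199)
6^2 ≡ 6^2 = 36 ≡ 36 (mod 199)
6^4 ≡ 36^2 = 1296 ≡ 102 (mod 199)
6^8 ≡ 102^2 = 10404 ≡ 56 (mod 199)
6^16 ≡ 56^2 = 3136 ≡ 151 (mod 199)
6^32 ≡ 151^2 = 22801 ≡ 115 (mod 199)
6^64 ≡ 115^2 = 13225 ≡ 91 (mod 199)
6^128 ≡ 91^2 = 8281 ≡ 122 (mod 199)
198 = 128 + 64 + 4 + 2 in binary powers of 2.
So 6^198 ≡ 122 · 91 · 102 · 36 ≡ 1 (mod 199).
Since the result is 1, base 6 gives no evidence that 199 is composite.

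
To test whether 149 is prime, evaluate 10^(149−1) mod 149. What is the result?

10^1 ≡ 10 (mod 149)
10^2 ≡ 10^2 = 100 ≡ 100 (mod 149)
10^4 ≡ 100^2 = 10000 ≡ 17 (mod 149)
10^8 ≡ 17^2 = 289 ≡ 140 (mod 149)
10^16 ≡ 140^2 = 19600 ≡ 81 (mod 149)
10^32 ≡ 81^2 = 6561 ≡ 5 (mod 149)
10^64 ≡ 5^2 = 25 ≡ 25 (mod 149)
10^128 ≡ 25^2 = 625 ≡ 29 (mod 149)
148 = 128 + 16 + 4 in binary powers of 2.
So 10^148 ≡ 29 · 81 · 17 ≡ 1 (mod 149).
Since the result is 1, base 10 gives no evidence that 149 is composite.

1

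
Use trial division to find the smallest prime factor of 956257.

956257 is odd.
Digit sum 34, not divisible by 3.
Ends in 7: not divisible by 5.
7: 956257 = 7·136608 + 1
11: 956257 = 11·86932 + 5
13: 956257 = 13·73558 + 3
17: 956257 = 17·56250 + 7
19: 956257 = 19·50329 + 6
23: 956257 = 23·41576 + 9
29: 956257 = 29·32974 + 11
31: 956257 = 31·30847

31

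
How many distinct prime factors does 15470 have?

15470 = 2 · 7735
7735 = 5 · 1547
1547 = 7 · 221
221 = 13 · 17
15470 = 2 · 5 · 7 · 13 · 17, which has 5 distinct prime factors.

5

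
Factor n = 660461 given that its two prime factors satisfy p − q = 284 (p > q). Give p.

Since p = q + 284, we have 660461 = q(q + 284), so q² + 284q − 660461 = 0.
Discriminant: 284² + 4·660461 = 80656 + 2641844 = 2722500; √2722500 = 1650.
q = (−284 + 1650)/2 = 683, and p = q + 284 = 967.
Check: 683 · 967 = 660461.

967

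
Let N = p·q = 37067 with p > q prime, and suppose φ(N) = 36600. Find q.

101

φ(n) = (p−1)(q−1) = n − (p+q) + 1, so p + q = 37067 − 36600 + 1 = 468.
p and q are the roots of t² − 468t + 37067 = 0.
Discriminant: 468² − 4·37067 = 219024 − 148268 = 70756; √70756 = 266.
q = (468 − 266)/2 = 101, p = (468 + 266)/2 = 367.
Check: 101 · 367 = 37067.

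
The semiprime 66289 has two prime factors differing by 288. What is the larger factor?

Since p = q + 288, we have 66289 = q(q + 288), so q² + 288q − 66289 = 0.
Discriminant: 288² + 4·66289 = 82944 + 265156 = 348100; √348100 = 590.
q = (−288 + 590)/2 = 151, and p = q + 288 = 439.
Check: 151 · 439 = 66289.

439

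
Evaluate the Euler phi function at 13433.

10800

Factor: 13433 = 7 · 19 · 101.
φ(13433) = (7−1) · (19−1) · (101−1) = 6 · 18 · 100 = 10800.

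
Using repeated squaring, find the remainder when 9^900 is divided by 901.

543

9^1 ≡ 9 (mod 901)
9^2 ≡ 9^2 = 81 ≡ 81 (mod 901)
9^4 ≡ 81^2 = 6561 ≡ 254 (mod 901)
9^8 ≡ 254^2 = 64516 ≡ 545 (mod 901)
9^16 ≡ 545^2 = 297025 ≡ 596 (mod 901)
9^32 ≡ 596^2 = 355216 ≡ 222 (mod 901)
9^64 ≡ 222^2 = 49284 ≡ 630 (mod 901)
9^128 ≡ 630^2 = 396900 ≡ 460 (mod 901)
9^256 ≡ 460^2 = 211600 ≡ 766 (mod 901)
9^512 ≡ 766^2 = 586756 ≡ 205 (mod 901)
900 = 512 + 256 + 128 + 4 in binary powers of 2.
So 9^900 ≡ 205 · 766 · 460 · 254 ≡ 543 (mod 901).
Since 543 ≠ 1, base 9 is a Fermat witness: 901 is composite.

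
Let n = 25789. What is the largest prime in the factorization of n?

25789 = 17 · 1517
1517 = 37 · 41
41 is prime.
So 25789 = 17 · 37 · 41; the largest prime factor is 41.

41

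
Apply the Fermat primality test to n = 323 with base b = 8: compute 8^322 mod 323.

30

8^1 ≡ 8 (mod 323)
8^2 ≡ 8^2 = 64 ≡ 64 (mod 323)
8^4 ≡ 64^2 = 4096 ≡ 220 (mod 323)
8^8 ≡ 220^2 = 48400 ≡ 273 (mod 323)
8^16 ≡ 273^2 = 74529 ≡ 239 (mod 323)
8^32 ≡ 239^2 = 57121 ≡ 273 (mod 323)
8^64 ≡ 273^2 = 74529 ≡ 239 (mod 323)
8^128 ≡ 239^2 = 57121 ≡ 273 (mod 323)
8^256 ≡ 273^2 = 74529 ≡ 239 (mod 323)
322 = 256 + 64 + 2 in binary powers of 2.
So 8^322 ≡ 239 · 239 · 64 ≡ 30 (mod 323).
Since 30 ≠ 1, base 8 is a Fermat witness: 323 is composite.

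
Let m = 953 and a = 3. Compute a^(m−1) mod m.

3^1 ≡ 3 (mod 953)
3^2 ≡ 3^2 = 9 ≡ 9 (mod 953)
3^4 ≡ 9^2 = 81 ≡ 81 (mod 953)
3^8 ≡ 81^2 = 6561 ≡ 843 (mod 953)
3^16 ≡ 843^2 = 710649 ≡ 664 (mod 953)
3^32 ≡ 664^2 = 440896 ≡ 610 (mod 953)
3^64 ≡ 610^2 = 372100 ≡ 430 (mod 953)
3^128 ≡ 430^2 = 184900 ≡ 18 (mod 953)
3^256 ≡ 18^2 = 324 ≡ 324 (mod 953)
3^512 ≡ 324^2 = 104976 ≡ 146 (mod 953)
952 = 512 + 256 + 128 + 32 + 16 + 8 in binary powers of 2.
So 3^952 ≡ 146 · 324 · 18 · 610 · 664 · 843 ≡ 1 (mod 953).
Since the result is 1, base 3 gives no evidence that 953 is composite.

1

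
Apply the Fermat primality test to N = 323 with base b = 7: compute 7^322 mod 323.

83

7^1 ≡ 7 (mod 323)
7^2 ≡ 7^2 = 49 ≡ 49 (mod 323)
7^4 ≡ 49^2 = 2401 ≡ 140 (mod 323)
7^8 ≡ 140^2 = 19600 ≡ 220 (mod 323)
7^16 ≡ 220^2 = 48400 ≡ 273 (mod 323)
7^32 ≡ 273^2 = 74529 ≡ 239 (mod 323)
7^64 ≡ 239^2 = 57121 ≡ 273 (mod 323)
7^128 ≡ 273^2 = 74529 ≡ 239 (mod 323)
7^256 ≡ 239^2 = 57121 ≡ 273 (mod 323)
322 = 256 + 64 + 2 in binary powers of 2.
So 7^322 ≡ 273 · 273 · 49 ≡ 83 (mod 323).
Since 83 ≠ 1, base 7 is a Fermat witness: 323 is composite.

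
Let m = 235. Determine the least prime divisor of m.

235 is odd.
Digit sum 10, not divisible by 3.
Ends in 5: divisible by 5.

5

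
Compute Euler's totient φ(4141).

Factor: 4141 = 41 · 101.
φ(4141) = (41−1) · (101−1) = 40 · 100 = 4000.

4000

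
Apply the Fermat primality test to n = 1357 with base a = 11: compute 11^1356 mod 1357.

1268

11^1 ≡ 11 (mod 1357)
11^2 ≡ 11^2 = 121 ≡ 121 (mod 1357)
11^4 ≡ 121^2 = 14641 ≡ 1071 (mod 1357)
11^8 ≡ 1071^2 = 1147041 ≡ 376 (mod 1357)
11^16 ≡ 376^2 = 141376 ≡ 248 (mod 1357)
11^32 ≡ 248^2 = 61504 ≡ 439 (mod 1357)
11^64 ≡ 439^2 = 192721 ≡ 27 (mod 1357)
11^128 ≡ 27^2 = 729 ≡ 729 (mod 1357)
11^256 ≡ 729^2 = 531441 ≡ 854 (mod 1357)
11^512 ≡ 854^2 = 729316 ≡ 607 (mod 1357)
11^1024 ≡ 607^2 = 368449 ≡ 702 (mod 1357)
1356 = 1024 + 256 + 64 + 8 + 4 in binary powers of 2.
So 11^1356 ≡ 702 · 854 · 27 · 376 · 1071 ≡ 1268 (mod 1357).
Since 1268 ≠ 1, base 11 is a Fermat witness: 1357 is composite.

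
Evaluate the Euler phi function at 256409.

Factor: 256409 = 43 · 67 · 89.
φ(256409) = (43−1) · (67−1) · (89−1) = 42 · 66 · 88 = 243936.

243936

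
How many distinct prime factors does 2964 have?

4

2964 = 2^2 · 741
741 = 3 · 247
247 = 13 · 19
2964 = 2^2 · 3 · 13 · 19, which has 4 distinct prime factors.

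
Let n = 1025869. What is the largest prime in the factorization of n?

1025869 = 13 · 78913
78913 = 23 · 3431
3431 = 47 · 73
73 is prime.
So 1025869 = 13 · 23 · 47 · 73; the largest prime factor is 73.

73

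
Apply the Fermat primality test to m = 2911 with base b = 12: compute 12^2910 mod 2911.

2533

12^1 ≡ 12 (mod 2911)
12^2 ≡ 12^2 = 144 ≡ 144 (mod 2911)
12^4 ≡ 144^2 = 20736 ≡ 359 (mod 2911)
12^8 ≡ 359^2 = 128881 ≡ 797 (mod 2911)
12^16 ≡ 797^2 = 635209 ≡ 611 (mod 2911)
12^32 ≡ 611^2 = 373321 ≡ 713 (mod 2911)
12^64 ≡ 713^2 = 508369 ≡ 1855 (mod 2911)
12^128 ≡ 1855^2 = 3441025 ≡ 223 (mod 2911)
12^256 ≡ 223^2 = 49729 ≡ 242 (mod 2911)
12^512 ≡ 242^2 = 58564 ≡ 344 (mod 2911)
12^1024 ≡ 344^2 = 118336 ≡ 1896 (mod 2911)
12^2048 ≡ 1896^2 = 3594816 ≡ 2642 (mod 2911)
2910 = 2048 + 512 + 256 + 64 + 16 + 8 + 4 + 2 in binary powers of 2.
So 12^2910 ≡ 2642 · 344 · 242 · 1855 · 611 · 797 · 359 · 144 ≡ 2533 (mod 2911).
Since 2533 ≠ 1, base 12 is a Fermat witness: 2911 is composite.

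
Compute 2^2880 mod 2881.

895

2^1 ≡ 2 (mod 2881)
2^2 ≡ 2^2 = 4 ≡ 4 (mod 2881)
2^4 ≡ 4^2 = 16 ≡ 16 (mod 2881)
2^8 ≡ 16^2 = 256 ≡ 256 (mod 2881)
2^16 ≡ 256^2 = 65536 ≡ 2154 (mod 2881)
2^32 ≡ 2154^2 = 4639716 ≡ 1306 (mod 2881)
2^64 ≡ 1306^2 = 1705636 ≡ 84 (mod 2881)
2^128 ≡ 84^2 = 7056 ≡ 1294 (mod 2881)
2^256 ≡ 1294^2 = 1674436 ≡ 575 (mod 2881)
2^512 ≡ 575^2 = 330625 ≡ 2191 (mod 2881)
2^1024 ≡ 2191^2 = 4800481 ≡ 735 (mod 2881)
2^2048 ≡ 735^2 = 540225 ≡ 1478 (mod 2881)
2880 = 2048 + 512 + 256 + 64 in binary powers of 2.
So 2^2880 ≡ 1478 · 2191 · 575 · 84 ≡ 895 (mod 2881).
Since 895 ≠ 1, base 2 is a Fermat witness: 2881 is composite.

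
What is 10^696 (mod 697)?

543

10^1 ≡ 10 (mod 697)
10^2 ≡ 10^2 = 100 ≡ 100 (mod 697)
10^4 ≡ 100^2 = 10000 ≡ 242 (mod 697)
10^8 ≡ 242^2 = 58564 ≡ 16 (mod 697)
10^16 ≡ 16^2 = 256 ≡ 256 (mod 697)
10^32 ≡ 256^2 = 65536 ≡ 18 (mod 697)
10^64 ≡ 18^2 = 324 ≡ 324 (mod 697)
10^128 ≡ 324^2 = 104976 ≡ 426 (mod 697)
10^256 ≡ 426^2 = 181476 ≡ 256 (mod 697)
10^512 ≡ 256^2 = 65536 ≡ 18 (mod 697)
696 = 512 + 128 + 32 + 16 + 8 in binary powers of 2.
So 10^696 ≡ 18 · 426 · 18 · 256 · 16 ≡ 543 (mod 697).
Since 543 ≠ 1, base 10 is a Fermat witness: 697 is composite.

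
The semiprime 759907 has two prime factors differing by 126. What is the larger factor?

Since p = q + 126, we have 759907 = q(q + 126), so q² + 126q − 759907 = 0.
Discriminant: 126² + 4·759907 = 15876 + 3039628 = 3055504; √3055504 = 1748.
q = (−126 + 1748)/2 = 811, and p = q + 126 = 937.
Check: 811 · 937 = 759907.

937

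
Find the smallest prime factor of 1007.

19

1007 is odd.
Digit sum 8, not divisible by 3.
Ends in 7: not divisible by 5.
7: 1007 = 7·143 + 6
11: 1007 = 11·91 + 6
13: 1007 = 13·77 + 6
17: 1007 = 17·59 + 4
19: 1007 = 19·53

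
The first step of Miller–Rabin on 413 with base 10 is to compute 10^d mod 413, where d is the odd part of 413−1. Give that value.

413 − 1 = 412 = 2^2 · 103, so d = 103.
10^1 ≡ 10 (mod 413)
10^2 ≡ 10^2 = 100 ≡ 100 (mod 413)
10^4 ≡ 100^2 = 10000 ≡ 88 (mod 413)
10^8 ≡ 88^2 = 7744 ≡ 310 (mod 413)
10^16 ≡ 310^2 = 96100 ≡ 284 (mod 413)
10^32 ≡ 284^2 = 80656 ≡ 121 (mod 413)
10^64 ≡ 121^2 = 14641 ≡ 186 (mod 413)
103 = 64 + 32 + 4 + 2 + 1 in binary powers of 2.
So 10^103 ≡ 186 · 121 · 88 · 100 · 10 ≡ 129 (mod 413).
Squaring chain: 129 → 121; never reaches −1, so base 10 is a Miller–Rabin witness that 413 is composite.

129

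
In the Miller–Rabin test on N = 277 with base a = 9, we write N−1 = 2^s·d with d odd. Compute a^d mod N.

277 − 1 = 276 = 2^2 · 69, so d = 69.
9^1 ≡ 9 (mod 277)
9^2 ≡ 9^2 = 81 ≡ 81 (mod 277)
9^4 ≡ 81^2 = 6561 ≡ 190 (mod 277)
9^8 ≡ 190^2 = 36100 ≡ 90 (mod 277)
9^16 ≡ 90^2 = 8100 ≡ 67 (mod 277)
9^32 ≡ 67^2 = 4489 ≡ 57 (mod 277)
9^64 ≡ 57^2 = 3249 ≡ 202 (mod 277)
69 = 64 + 4 + 1 in binary powers of 2.
So 9^69 ≡ 202 · 190 · 9 ≡ 1 (mod 277).
Since 9^d ≡ 1 (mod 277), base 9 does not prove 277 composite.

1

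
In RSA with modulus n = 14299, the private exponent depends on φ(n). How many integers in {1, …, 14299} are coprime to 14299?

14040

Factor: 14299 = 79 · 181.
φ(14299) = (79−1) · (181−1) = 78 · 180 = 14040.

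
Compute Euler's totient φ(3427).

Factor: 3427 = 23 · 149.
φ(3427) = (23−1) · (149−1) = 22 · 148 = 3256.

3256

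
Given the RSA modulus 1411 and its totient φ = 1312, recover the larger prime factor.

φ(n) = (p−1)(q−1) = n − (p+q) + 1, so p + q = 1411 − 1312 + 1 = 100.
p and q are the roots of t² − 100t + 1411 = 0.
Discriminant: 100² − 4·1411 = 10000 − 5644 = 4356; √4356 = 66.
q = (100 − 66)/2 = 17, p = (100 + 66)/2 = 83.
Check: 17 · 83 = 1411.

83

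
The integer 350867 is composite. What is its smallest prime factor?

350867 is odd.
Digit sum 29, not divisible by 3.
Ends in 7: not divisible by 5.
7: 350867 = 7·50123 + 6
11: 350867 = 11·31897

11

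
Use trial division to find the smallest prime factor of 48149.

89

48149 is odd.
Digit sum 26, not divisible by 3.
Ends in 9: not divisible by 5.
7: 48149 = 7·6878 + 3
11: 48149 = 11·4377 + 2
13: 48149 = 13·3703 + 10
17: 48149 = 17·2832 + 5
19: 48149 = 19·2534 + 3
23: 48149 = 23·2093 + 10
29: 48149 = 29·1660 + 9
31: 48149 = 31·1553 + 6
37: 48149 = 37·1301 + 12
41: 48149 = 41·1174 + 15
43: 48149 = 43·1119 + 32
47: 48149 = 47·1024 + 21
53: 48149 = 53·908 + 25
59: 48149 = 59·816 + 5
61: 48149 = 61·789 + 20
67: 48149 = 67·718 + 43
71: 48149 = 71·678 + 11
73: 48149 = 73·659 + 42
79: 48149 = 79·609 + 38
83: 48149 = 83·580 + 9
89: 48149 = 89·541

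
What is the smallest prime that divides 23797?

53

23797 is odd.
Digit sum 28, not divisible by 3.
Ends in 7: not divisible by 5.
7: 23797 = 7·3399 + 4
11: 23797 = 11·2163 + 4
13: 23797 = 13·1830 + 7
17: 23797 = 17·1399 + 14
19: 23797 = 19·1252 + 9
23: 23797 = 23·1034 + 15
29: 23797 = 29·820 + 17
31: 23797 = 31·767 + 20
37: 23797 = 37·643 + 6
41: 23797 = 41·580 + 17
43: 23797 = 43·553 + 18
47: 23797 = 47·506 + 15
53: 23797 = 53·449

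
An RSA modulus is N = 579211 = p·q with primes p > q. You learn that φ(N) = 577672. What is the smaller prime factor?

φ(n) = (p−1)(q−1) = n − (p+q) + 1, so p + q = 579211 − 577672 + 1 = 1540.
p and q are the roots of t² − 1540t + 579211 = 0.
Discriminant: 1540² − 4·579211 = 2371600 − 2316844 = 54756; √54756 = 234.
q = (1540 − 234)/2 = 653, p = (1540 + 234)/2 = 887.
Check: 653 · 887 = 579211.

653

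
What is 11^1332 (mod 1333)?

78

11^1 ≡ 11 (mod 1333)
11^2 ≡ 11^2 = 121 ≡ 121 (mod 1333)
11^4 ≡ 121^2 = 14641 ≡ 1311 (mod 1333)
11^8 ≡ 1311^2 = 1718721 ≡ 484 (mod 1333)
11^16 ≡ 484^2 = 234256 ≡ 981 (mod 1333)
11^32 ≡ 981^2 = 962361 ≡ 1268 (mod 1333)
11^64 ≡ 1268^2 = 1607824 ≡ 226 (mod 1333)
11^128 ≡ 226^2 = 51076 ≡ 422 (mod 1333)
11^256 ≡ 422^2 = 178084 ≡ 795 (mod 1333)
11^512 ≡ 795^2 = 632025 ≡ 183 (mod 1333)
11^1024 ≡ 183^2 = 33489 ≡ 164 (mod 1333)
1332 = 1024 + 256 + 32 + 16 + 4 in binary powers of 2.
So 11^1332 ≡ 164 · 795 · 1268 · 981 · 1311 ≡ 78 (mod 1333).
Since 78 ≠ 1, base 11 is a Fermat witness: 1333 is composite.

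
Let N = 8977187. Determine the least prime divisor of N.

8977187 is odd.
Digit sum 47, not divisible by 3.
Ends in 7: not divisible by 5.
7: 8977187 = 7·1282455 + 2
11: 8977187 = 11·816107 + 10
13: 8977187 = 13·690552 + 11
17: 8977187 = 17·528069 + 14
19: 8977187 = 19·472483 + 10
23: 8977187 = 23·390312 + 11
29: 8977187 = 29·309558 + 5
31: 8977187 = 31·289586 + 21
37: 8977187 = 37·242626 + 25
41: 8977187 = 41·218955 + 32
43: 8977187 = 43·208771 + 34
47: 8977187 = 47·191003 + 46
53: 8977187 = 53·169380 + 47
59: 8977187 = 59·152155 + 42
61: 8977187 = 61·147167

61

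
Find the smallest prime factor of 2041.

2041 is odd.
Digit sum 7, not divisible by 3.
Ends in 1: not divisible by 5.
7: 2041 = 7·291 + 4
11: 2041 = 11·185 + 6
13: 2041 = 13·157

13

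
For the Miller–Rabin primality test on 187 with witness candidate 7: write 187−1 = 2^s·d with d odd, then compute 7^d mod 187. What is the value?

187 − 1 = 186 = 2^1 · 93, so d = 93.
7^1 ≡ 7 (mod 187)
7^2 ≡ 7^2 = 49 ≡ 49 (mod 187)
7^4 ≡ 49^2 = 2401 ≡ 157 (mod 187)
7^8 ≡ 157^2 = 24649 ≡ 152 (mod 187)
7^16 ≡ 152^2 = 23104 ≡ 103 (mod 187)
7^32 ≡ 103^2 = 10609 ≡ 137 (mod 187)
7^64 ≡ 137^2 = 18769 ≡ 69 (mod 187)
93 = 64 + 16 + 8 + 4 + 1 in binary powers of 2.
So 7^93 ≡ 69 · 103 · 152 · 157 · 7 ≡ 57 (mod 187).
Squaring chain: 57; never reaches −1, so base 7 is a Miller–Rabin witness that 187 is composite.

57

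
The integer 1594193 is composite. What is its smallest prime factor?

47

1594193 is odd.
Digit sum 32, not divisible by 3.
Ends in 3: not divisible by 5.
7: 1594193 = 7·227741 + 6
11: 1594193 = 11·144926 + 7
13: 1594193 = 13·122630 + 3
17: 1594193 = 17·93776 + 1
19: 1594193 = 19·83904 + 17
23: 1594193 = 23·69312 + 17
29: 1594193 = 29·54972 + 5
31: 1594193 = 31·51425 + 18
37: 1594193 = 37·43086 + 11
41: 1594193 = 41·38882 + 31
43: 1594193 = 43·37074 + 11
47: 1594193 = 47·33919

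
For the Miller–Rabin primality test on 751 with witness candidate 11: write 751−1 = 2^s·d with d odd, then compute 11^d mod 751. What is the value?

750

751 − 1 = 750 = 2^1 · 375, so d = 375.
11^1 ≡ 11 (mod 751)
11^2 ≡ 11^2 = 121 ≡ 121 (mod 751)
11^4 ≡ 121^2 = 14641 ≡ 372 (mod 751)
11^8 ≡ 372^2 = 138384 ≡ 200 (mod 751)
11^16 ≡ 200^2 = 40000 ≡ 197 (mod 751)
11^32 ≡ 197^2 = 38809 ≡ 508 (mod 751)
11^64 ≡ 508^2 = 258064 ≡ 471 (mod 751)
11^128 ≡ 471^2 = 221841 ≡ 296 (mod 751)
11^256 ≡ 296^2 = 87616 ≡ 500 (mod 751)
375 = 256 + 64 + 32 + 16 + 4 + 2 + 1 in binary powers of 2.
So 11^375 ≡ 500 · 471 · 508 · 197 · 372 · 121 · 11 ≡ 750 (mod 751).
Since 11^d ≡ 750 (mod 751), base 11 does not prove 751 composite.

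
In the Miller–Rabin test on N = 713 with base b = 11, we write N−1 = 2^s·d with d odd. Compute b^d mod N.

172

713 − 1 = 712 = 2^3 · 89, so d = 89.
11^1 ≡ 11 (mod 713)
11^2 ≡ 11^2 = 121 ≡ 121 (mod 713)
11^4 ≡ 121^2 = 14641 ≡ 381 (mod 713)
11^8 ≡ 381^2 = 145161 ≡ 422 (mod 713)
11^16 ≡ 422^2 = 178084 ≡ 547 (mod 713)
11^32 ≡ 547^2 = 299209 ≡ 462 (mod 713)
11^64 ≡ 462^2 = 213444 ≡ 257 (mod 713)
89 = 64 + 16 + 8 + 1 in binary powers of 2.
So 11^89 ≡ 257 · 547 · 422 · 11 ≡ 172 (mod 713).
Squaring chain: 172 → 351 → 565; never reaches −1, so base 11 is a Miller–Rabin witness that 713 is composite.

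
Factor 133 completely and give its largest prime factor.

19

133 = 7 · 19
19 is prime.
So 133 = 7 · 19; the largest prime factor is 19.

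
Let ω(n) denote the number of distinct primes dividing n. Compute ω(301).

301 = 7 · 43
301 = 7 · 43, which has 2 distinct prime factors.

2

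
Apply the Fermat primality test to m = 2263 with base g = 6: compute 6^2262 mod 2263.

2109

6^1 ≡ 6 (mod 2263)
6^2 ≡ 6^2 = 36 ≡ 36 (mod 2263)
6^4 ≡ 36^2 = 1296 ≡ 1296 (mod 2263)
6^8 ≡ 1296^2 = 1679616 ≡ 470 (mod 2263)
6^16 ≡ 470^2 = 220900 ≡ 1389 (mod 2263)
6^32 ≡ 1389^2 = 1929321 ≡ 1245 (mod 2263)
6^64 ≡ 1245^2 = 1550025 ≡ 2133 (mod 2263)
6^128 ≡ 2133^2 = 4549689 ≡ 1059 (mod 2263)
6^256 ≡ 1059^2 = 1121481 ≡ 1296 (mod 2263)
6^512 ≡ 1296^2 = 1679616 ≡ 470 (mod 2263)
6^1024 ≡ 470^2 = 220900 ≡ 1389 (mod 2263)
6^2048 ≡ 1389^2 = 1929321 ≡ 1245 (mod 2263)
2262 = 2048 + 128 + 64 + 16 + 4 + 2 in binary powers of 2.
So 6^2262 ≡ 1245 · 1059 · 2133 · 1389 · 1296 · 36 ≡ 2109 (mod 2263).
Since 2109 ≠ 1, base 6 is a Fermat witness: 2263 is composite.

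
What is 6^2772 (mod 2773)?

789

6^1 ≡ 6 (mod 2773)
6^2 ≡ 6^2 = 36 ≡ 36 (mod 2773)
6^4 ≡ 36^2 = 1296 ≡ 1296 (mod 2773)
6^8 ≡ 1296^2 = 1679616 ≡ 1951 (mod 2773)
6^16 ≡ 1951^2 = 3806401 ≡ 1845 (mod 2773)
6^32 ≡ 1845^2 = 3404025 ≡ 1554 (mod 2773)
6^64 ≡ 1554^2 = 2414916 ≡ 2406 (mod 2773)
6^128 ≡ 2406^2 = 5788836 ≡ 1585 (mod 2773)
6^256 ≡ 1585^2 = 2512225 ≡ 2660 (mod 2773)
6^512 ≡ 2660^2 = 7075600 ≡ 1677 (mod 2773)
6^1024 ≡ 1677^2 = 2812329 ≡ 507 (mod 2773)
6^2048 ≡ 507^2 = 257049 ≡ 1933 (mod 2773)
2772 = 2048 + 512 + 128 + 64 + 16 + 4 in binary powers of 2.
So 6^2772 ≡ 1933 · 1677 · 1585 · 2406 · 1845 · 1296 ≡ 789 (mod 2773).
Since 789 ≠ 1, base 6 is a Fermat witness: 2773 is composite.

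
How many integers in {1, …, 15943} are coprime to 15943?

15688

Factor: 15943 = 107 · 149.
φ(15943) = (107−1) · (149−1) = 106 · 148 = 15688.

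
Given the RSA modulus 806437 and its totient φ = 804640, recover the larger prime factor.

φ(n) = (p−1)(q−1) = n − (p+q) + 1, so p + q = 806437 − 804640 + 1 = 1798.
p and q are the roots of t² − 1798t + 806437 = 0.
Discriminant: 1798² − 4·806437 = 3232804 − 3225748 = 7056; √7056 = 84.
q = (1798 − 84)/2 = 857, p = (1798 + 84)/2 = 941.
Check: 857 · 941 = 806437.

941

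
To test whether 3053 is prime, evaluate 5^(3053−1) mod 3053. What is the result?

5^1 ≡ 5 (mod 3053)
5^2 ≡ 5^2 = 25 ≡ 25 (mod 3053)
5^4 ≡ 25^2 = 625 ≡ 625 (mod 3053)
5^8 ≡ 625^2 = 390625 ≡ 2894 (mod 3053)
5^16 ≡ 2894^2 = 8375236 ≡ 857 (mod 3053)
5^32 ≡ 857^2 = 734449 ≡ 1729 (mod 3053)
5^64 ≡ 1729^2 = 2989441 ≡ 554 (mod 3053)
5^128 ≡ 554^2 = 306916 ≡ 1616 (mod 3053)
5^256 ≡ 1616^2 = 2611456 ≡ 1141 (mod 3053)
5^512 ≡ 1141^2 = 1301881 ≡ 1303 (mod 3053)
5^1024 ≡ 1303^2 = 1697809 ≡ 341 (mod 3053)
5^2048 ≡ 341^2 = 116281 ≡ 267 (mod 3053)
3052 = 2048 + 512 + 256 + 128 + 64 + 32 + 8 + 4 in binary powers of 2.
So 5^3052 ≡ 267 · 1303 · 1141 · 1616 · 554 · 1729 · 2894 · 625 ≡ 522 (mod 3053).
Since 522 ≠ 1, base 5 is a Fermat witness: 3053 is composite.

522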